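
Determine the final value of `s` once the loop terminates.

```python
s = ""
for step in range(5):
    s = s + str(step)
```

Let's trace through this code step by step.

Initialize: s = ''
Entering loop: for step in range(5):
After iteration 1: step = 0, s = '0'
After iteration 2: step = 1, s = '01'
After iteration 3: step = 2, s = '012'
After iteration 4: step = 3, s = '0123'
After iteration 5: step = 4, s = '01234'
Loop ends.

Final answer: '01234'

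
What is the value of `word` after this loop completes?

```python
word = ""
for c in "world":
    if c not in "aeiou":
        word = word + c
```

Let's trace through this code step by step.

Initialize: word = ''
Entering loop: for c in "world":
After iteration 1: c = 'w', word = 'w'
After iteration 2: c = 'o', word = 'w'
After iteration 3: c = 'r', word = 'wr'
After iteration 4: c = 'l', word = 'wrl'
After iteration 5: c = 'd', word = 'wrld'
Loop ends.

Final answer: 'wrld'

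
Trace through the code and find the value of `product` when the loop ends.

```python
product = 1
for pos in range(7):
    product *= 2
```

Let's trace through this code step by step.

Initialize: product = 1
Entering loop: for pos in range(7):
After iteration 1: pos = 0, product = 2
After iteration 2: pos = 1, product = 4
After iteration 3: pos = 2, product = 8
After iteration 4: pos = 3, product = 16
After iteration 5: pos = 4, product = 32
After iteration 6: pos = 5, product = 64
After iteration 7: pos = 6, product = 128
Loop ends.

Final answer: 128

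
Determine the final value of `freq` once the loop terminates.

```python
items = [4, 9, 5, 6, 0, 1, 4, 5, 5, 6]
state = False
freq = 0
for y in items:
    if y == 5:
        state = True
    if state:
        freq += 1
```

Let's trace through this code step by step.

Initialize: items = [4, 9, 5, 6, 0, 1, 4, 5, 5, 6]
Initialize: state = False
Initialize: freq = 0
Entering loop: for y in items:
After iteration 1: y = 4, state = False, freq = 0
After iteration 2: y = 9, state = False, freq = 0
After iteration 3: y = 5, state = True, freq = 1
After iteration 4: y = 6, state = True, freq = 2
After iteration 5: y = 0, state = True, freq = 3
After iteration 6: y = 1, state = True, freq = 4
After iteration 7: y = 4, state = True, freq = 5
After iteration 8: y = 5, state = True, freq = 6
After iteration 9: y = 5, state = True, freq = 7
After iteration 10: y = 6, state = True, freq = 8
Loop ends.

Final answer: 8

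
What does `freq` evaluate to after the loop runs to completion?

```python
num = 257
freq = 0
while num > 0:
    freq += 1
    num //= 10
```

Let's trace through this code step by step.

Initialize: num = 257
Initialize: freq = 0
Entering loop: while num > 0:
After iteration 1: num = 25, freq = 1
After iteration 2: num = 2, freq = 2
After iteration 3: num = 0, freq = 3
Loop ends.

Final answer: 3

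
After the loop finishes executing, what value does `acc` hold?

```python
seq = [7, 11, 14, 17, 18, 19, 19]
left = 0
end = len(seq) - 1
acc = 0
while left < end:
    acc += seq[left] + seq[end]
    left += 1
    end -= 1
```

Let's trace through this code step by step.

Initialize: seq = [7, 11, 14, 17, 18, 19, 19]
Initialize: left = 0
Initialize: end = 6
Initialize: acc = 0
Entering loop: while left < end:
After iteration 1: left = 1, end = 5, acc = 26
After iteration 2: left = 2, end = 4, acc = 56
After iteration 3: left = 3, end = 3, acc = 88
Loop ends.

Final answer: 88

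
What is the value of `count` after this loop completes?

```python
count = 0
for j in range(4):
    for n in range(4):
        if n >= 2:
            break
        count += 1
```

Let's trace through this code step by step.

Initialize: count = 0
Entering loop: for j in range(4):
After iteration 1: j = 0, count = 2
After iteration 2: j = 1, count = 4
After iteration 3: j = 2, count = 6
After iteration 4: j = 3, count = 8
Loop ends.

Final answer: 8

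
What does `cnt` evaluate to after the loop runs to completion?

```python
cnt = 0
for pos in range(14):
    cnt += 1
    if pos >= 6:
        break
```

Let's trace through this code step by step.

Initialize: cnt = 0
Entering loop: for pos in range(14):
After iteration 1: pos = 0, cnt = 1
After iteration 2: pos = 1, cnt = 2
After iteration 3: pos = 2, cnt = 3
After iteration 4: pos = 3, cnt = 4
After iteration 5: pos = 4, cnt = 5
After iteration 6: pos = 5, cnt = 6
After iteration 7: pos = 6, cnt = 7
Loop ends.

Final answer: 7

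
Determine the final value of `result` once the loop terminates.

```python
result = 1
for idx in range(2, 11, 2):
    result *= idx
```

Let's trace through this code step by step.

Initialize: result = 1
Entering loop: for idx in range(2, 11, 2):
After iteration 1: idx = 2, result = 2
After iteration 2: idx = 4, result = 8
After iteration 3: idx = 6, result = 48
After iteration 4: idx = 8, result = 384
After iteration 5: idx = 10, result = 3840
Loop ends.

Final answer: 3840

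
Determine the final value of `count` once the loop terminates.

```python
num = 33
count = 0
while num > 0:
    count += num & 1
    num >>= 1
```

Let's trace through this code step by step.

Initialize: num = 33
Initialize: count = 0
Entering loop: while num > 0:
After iteration 1: num = 16, count = 1
After iteration 2: num = 8, count = 1
After iteration 3: num = 4, count = 1
After iteration 4: num = 2, count = 1
After iteration 5: num = 1, count = 1
After iteration 6: num = 0, count = 2
Loop ends.

Final answer: 2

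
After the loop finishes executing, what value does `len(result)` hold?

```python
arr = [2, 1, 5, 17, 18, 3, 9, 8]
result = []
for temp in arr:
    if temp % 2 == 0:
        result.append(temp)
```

Let's trace through this code step by step.

Initialize: arr = [2, 1, 5, 17, 18, 3, 9, 8]
Initialize: result = []
Entering loop: for temp in arr:
After iteration 1: temp = 2, result = [2]
After iteration 2: temp = 1, result = [2]
After iteration 3: temp = 5, result = [2]
After iteration 4: temp = 17, result = [2]
After iteration 5: temp = 18, result = [2, 18]
After iteration 6: temp = 3, result = [2, 18]
After iteration 7: temp = 9, result = [2, 18]
After iteration 8: temp = 8, result = [2, 18, 8]
Loop ends.
len(result) = 3

Final answer: 3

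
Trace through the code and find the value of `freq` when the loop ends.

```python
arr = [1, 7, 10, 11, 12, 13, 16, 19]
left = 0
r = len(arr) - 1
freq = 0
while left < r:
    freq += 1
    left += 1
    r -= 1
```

Let's trace through this code step by step.

Initialize: arr = [1, 7, 10, 11, 12, 13, 16, 19]
Initialize: left = 0
Initialize: r = 7
Initialize: freq = 0
Entering loop: while left < r:
After iteration 1: left = 1, r = 6, freq = 1
After iteration 2: left = 2, r = 5, freq = 2
After iteration 3: left = 3, r = 4, freq = 3
After iteration 4: left = 4, r = 3, freq = 4
Loop ends.

Final answer: 4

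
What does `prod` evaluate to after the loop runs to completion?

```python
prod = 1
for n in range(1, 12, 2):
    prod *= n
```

Let's trace through this code step by step.

Initialize: prod = 1
Entering loop: for n in range(1, 12, 2):
After iteration 1: n = 1, prod = 1
After iteration 2: n = 3, prod = 3
After iteration 3: n = 5, prod = 15
After iteration 4: n = 7, prod = 105
After iteration 5: n = 9, prod = 945
After iteration 6: n = 11, prod = 10395
Loop ends.

Final answer: 10395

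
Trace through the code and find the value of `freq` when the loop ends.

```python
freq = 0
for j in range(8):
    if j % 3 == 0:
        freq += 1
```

Let's trace through this code step by step.

Initialize: freq = 0
Entering loop: for j in range(8):
After iteration 1: j = 0, freq = 1
After iteration 2: j = 1, freq = 1
After iteration 3: j = 2, freq = 1
After iteration 4: j = 3, freq = 2
After iteration 5: j = 4, freq = 2
After iteration 6: j = 5, freq = 2
After iteration 7: j = 6, freq = 3
After iteration 8: j = 7, freq = 3
Loop ends.

Final answer: 3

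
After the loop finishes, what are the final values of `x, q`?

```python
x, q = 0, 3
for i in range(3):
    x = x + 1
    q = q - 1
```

Let's trace through this code step by step.

Initialize: x = 0
Initialize: q = 3
Entering loop: for i in range(3):
After iteration 1: i = 0, x = 1, q = 2
After iteration 2: i = 1, x = 2, q = 1
After iteration 3: i = 2, x = 3, q = 0
Loop ends.

Final answer: 3, 0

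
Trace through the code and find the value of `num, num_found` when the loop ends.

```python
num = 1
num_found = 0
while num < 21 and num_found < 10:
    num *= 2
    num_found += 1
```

Let's trace through this code step by step.

Initialize: num = 1
Initialize: num_found = 0
Entering loop: while num < 21 and num_found < 10:
After iteration 1: num = 2, num_found = 1
After iteration 2: num = 4, num_found = 2
After iteration 3: num = 8, num_found = 3
After iteration 4: num = 16, num_found = 4
After iteration 5: num = 32, num_found = 5
Loop ends.

Final answer: 32, 5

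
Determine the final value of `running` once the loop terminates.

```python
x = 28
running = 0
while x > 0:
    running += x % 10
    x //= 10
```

Let's trace through this code step by step.

Initialize: x = 28
Initialize: running = 0
Entering loop: while x > 0:
After iteration 1: x = 2, running = 8
After iteration 2: x = 0, running = 10
Loop ends.

Final answer: 10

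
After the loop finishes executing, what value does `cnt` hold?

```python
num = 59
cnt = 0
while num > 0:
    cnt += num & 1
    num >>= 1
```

Let's trace through this code step by step.

Initialize: num = 59
Initialize: cnt = 0
Entering loop: while num > 0:
After iteration 1: num = 29, cnt = 1
After iteration 2: num = 14, cnt = 2
After iteration 3: num = 7, cnt = 2
After iteration 4: num = 3, cnt = 3
After iteration 5: num = 1, cnt = 4
After iteration 6: num = 0, cnt = 5
Loop ends.

Final answer: 5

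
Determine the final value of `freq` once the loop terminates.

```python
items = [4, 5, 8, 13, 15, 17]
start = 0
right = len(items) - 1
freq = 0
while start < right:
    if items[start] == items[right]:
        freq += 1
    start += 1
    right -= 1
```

Let's trace through this code step by step.

Initialize: items = [4, 5, 8, 13, 15, 17]
Initialize: start = 0
Initialize: right = 5
Initialize: freq = 0
Entering loop: while start < right:
After iteration 1: start = 1, right = 4, freq = 0
After iteration 2: start = 2, right = 3, freq = 0
After iteration 3: start = 3, right = 2, freq = 0
Loop ends.

Final answer: 0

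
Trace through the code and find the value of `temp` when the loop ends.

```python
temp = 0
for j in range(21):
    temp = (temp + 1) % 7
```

Let's trace through this code step by step.

Initialize: temp = 0
Entering loop: for j in range(21):
After iteration 1: j = 0, temp = 1
After iteration 2: j = 1, temp = 2
After iteration 3: j = 2, temp = 3
After iteration 4: j = 3, temp = 4
After iteration 5: j = 4, temp = 5
After iteration 6: j = 5, temp = 6
After iteration 7: j = 6, temp = 0
After iteration 8: j = 7, temp = 1
After iteration 9: j = 8, temp = 2
After iteration 10: j = 9, temp = 3
After iteration 11: j = 10, temp = 4
After iteration 12: j = 11, temp = 5
After iteration 13: j = 12, temp = 6
After iteration 14: j = 13, temp = 0
After iteration 15: j = 14, temp = 1
After iteration 16: j = 15, temp = 2
After iteration 17: j = 16, temp = 3
After iteration 18: j = 17, temp = 4
After iteration 19: j = 18, temp = 5
After iteration 20: j = 19, temp = 6
After iteration 21: j = 20, temp = 0
Loop ends.

Final answer: 0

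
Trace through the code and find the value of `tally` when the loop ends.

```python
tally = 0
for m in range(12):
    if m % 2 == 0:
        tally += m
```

Let's trace through this code step by step.

Initialize: tally = 0
Entering loop: for m in range(12):
After iteration 1: m = 0, tally = 0
After iteration 2: m = 1, tally = 0
After iteration 3: m = 2, tally = 2
After iteration 4: m = 3, tally = 2
After iteration 5: m = 4, tally = 6
After iteration 6: m = 5, tally = 6
After iteration 7: m = 6, tally = 12
After iteration 8: m = 7, tally = 12
After iteration 9: m = 8, tally = 20
After iteration 10: m = 9, tally = 20
After iteration 11: m = 10, tally = 30
After iteration 12: m = 11, tally = 30
Loop ends.

Final answer: 30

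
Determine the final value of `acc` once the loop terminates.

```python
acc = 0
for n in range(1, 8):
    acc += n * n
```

Let's trace through this code step by step.

Initialize: acc = 0
Entering loop: for n in range(1, 8):
After iteration 1: n = 1, acc = 1
After iteration 2: n = 2, acc = 5
After iteration 3: n = 3, acc = 14
After iteration 4: n = 4, acc = 30
After iteration 5: n = 5, acc = 55
After iteration 6: n = 6, acc = 91
After iteration 7: n = 7, acc = 140
Loop ends.

Final answer: 140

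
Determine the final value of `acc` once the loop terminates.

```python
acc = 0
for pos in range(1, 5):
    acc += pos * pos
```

Let's trace through this code step by step.

Initialize: acc = 0
Entering loop: for pos in range(1, 5):
After iteration 1: pos = 1, acc = 1
After iteration 2: pos = 2, acc = 5
After iteration 3: pos = 3, acc = 14
After iteration 4: pos = 4, acc = 30
Loop ends.

Final answer: 30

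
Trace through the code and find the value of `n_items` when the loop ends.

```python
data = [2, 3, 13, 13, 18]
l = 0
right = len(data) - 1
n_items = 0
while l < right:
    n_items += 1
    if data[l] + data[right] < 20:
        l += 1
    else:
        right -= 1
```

Let's trace through this code step by step.

Initialize: data = [2, 3, 13, 13, 18]
Initialize: l = 0
Initialize: right = 4
Initialize: n_items = 0
Entering loop: while l < right:
After iteration 1: l = 0, right = 3, n_items = 1
After iteration 2: l = 1, right = 3, n_items = 2
After iteration 3: l = 2, right = 3, n_items = 3
After iteration 4: l = 2, right = 2, n_items = 4
Loop ends.

Final answer: 4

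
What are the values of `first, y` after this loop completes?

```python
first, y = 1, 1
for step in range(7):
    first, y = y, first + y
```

Let's trace through this code step by step.

Initialize: first = 1
Initialize: y = 1
Entering loop: for step in range(7):
After iteration 1: step = 0, first = 1, y = 2
After iteration 2: step = 1, first = 2, y = 3
After iteration 3: step = 2, first = 3, y = 5
After iteration 4: step = 3, first = 5, y = 8
After iteration 5: step = 4, first = 8, y = 13
After iteration 6: step = 5, first = 13, y = 21
After iteration 7: step = 6, first = 21, y = 34
Loop ends.

Final answer: 21, 34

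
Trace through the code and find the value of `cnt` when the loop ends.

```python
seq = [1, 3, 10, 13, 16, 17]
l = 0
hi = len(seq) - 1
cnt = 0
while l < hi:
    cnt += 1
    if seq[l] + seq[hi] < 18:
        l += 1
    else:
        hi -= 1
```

Let's trace through this code step by step.

Initialize: seq = [1, 3, 10, 13, 16, 17]
Initialize: l = 0
Initialize: hi = 5
Initialize: cnt = 0
Entering loop: while l < hi:
After iteration 1: l = 0, hi = 4, cnt = 1
After iteration 2: l = 1, hi = 4, cnt = 2
After iteration 3: l = 1, hi = 3, cnt = 3
After iteration 4: l = 2, hi = 3, cnt = 4
After iteration 5: l = 2, hi = 2, cnt = 5
Loop ends.

Final answer: 5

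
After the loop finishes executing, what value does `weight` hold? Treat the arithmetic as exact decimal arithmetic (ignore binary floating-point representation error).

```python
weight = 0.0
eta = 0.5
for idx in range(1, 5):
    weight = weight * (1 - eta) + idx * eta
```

Let's trace through this code step by step.

Initialize: weight = 0.0
Initialize: eta = 0.5
Entering loop: for idx in range(1, 5):
After iteration 1: idx = 1, weight = 0.5
After iteration 2: idx = 2, weight = 1.25
After iteration 3: idx = 3, weight = 2.125
After iteration 4: idx = 4, weight = 3.0625
Loop ends.

Final answer: 3.0625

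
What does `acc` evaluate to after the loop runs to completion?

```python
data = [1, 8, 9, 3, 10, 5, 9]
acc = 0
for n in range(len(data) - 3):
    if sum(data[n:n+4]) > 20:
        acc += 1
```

Let's trace through this code step by step.

Initialize: data = [1, 8, 9, 3, 10, 5, 9]
Initialize: acc = 0
Entering loop: for n in range(len(data) - 3):
After iteration 1: n = 0, acc = 1
After iteration 2: n = 1, acc = 2
After iteration 3: n = 2, acc = 3
After iteration 4: n = 3, acc = 4
Loop ends.

Final answer: 4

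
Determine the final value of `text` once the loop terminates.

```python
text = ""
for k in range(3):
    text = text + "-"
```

Let's trace through this code step by step.

Initialize: text = ''
Entering loop: for k in range(3):
After iteration 1: k = 0, text = '-'
After iteration 2: k = 1, text = '--'
After iteration 3: k = 2, text = '---'
Loop ends.

Final answer: '---'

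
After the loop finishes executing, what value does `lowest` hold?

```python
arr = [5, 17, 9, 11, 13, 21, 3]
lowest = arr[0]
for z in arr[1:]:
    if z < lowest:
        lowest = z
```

Let's trace through this code step by step.

Initialize: arr = [5, 17, 9, 11, 13, 21, 3]
Initialize: lowest = 5
Entering loop: for z in arr[1:]:
After iteration 1: z = 17, lowest = 5
After iteration 2: z = 9, lowest = 5
After iteration 3: z = 11, lowest = 5
After iteration 4: z = 13, lowest = 5
After iteration 5: z = 21, lowest = 5
After iteration 6: z = 3, lowest = 3
Loop ends.

Final answer: 3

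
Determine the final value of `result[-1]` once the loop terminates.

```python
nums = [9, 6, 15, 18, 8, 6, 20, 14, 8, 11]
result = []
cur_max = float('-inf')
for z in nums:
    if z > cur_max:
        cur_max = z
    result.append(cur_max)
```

Let's trace through this code step by step.

Initialize: nums = [9, 6, 15, 18, 8, 6, 20, 14, 8, 11]
Initialize: result = []
Initialize: cur_max = -inf
Entering loop: for z in nums:
After iteration 1: z = 9, result = [9], cur_max = 9
After iteration 2: z = 6, result = [9, 9], cur_max = 9
After iteration 3: z = 15, result = [9, 9, 15], cur_max = 15
After iteration 4: z = 18, result = [9, 9, 15, 18], cur_max = 18
After iteration 5: z = 8, result = [9, 9, 15, 18, 18], cur_max = 18
After iteration 6: z = 6, result = [9, 9, 15, 18, 18, 18], cur_max = 18
After iteration 7: z = 20, result = [9, 9, 15, 18, 18, 18, 20], cur_max = 20
After iteration 8: z = 14, result = [9, 9, 15, 18, 18, 18, 20, 20], cur_max = 20
After iteration 9: z = 8, result = [9, 9, 15, 18, 18, 18, 20, 20, 20], cur_max = 20
After iteration 10: z = 11, result = [9, 9, 15, 18, 18, 18, 20, 20, 20, 20], cur_max = 20
Loop ends.
result[-1] = 20

Final answer: 20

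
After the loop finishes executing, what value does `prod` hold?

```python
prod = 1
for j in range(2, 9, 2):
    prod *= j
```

Let's trace through this code step by step.

Initialize: prod = 1
Entering loop: for j in range(2, 9, 2):
After iteration 1: j = 2, prod = 2
After iteration 2: j = 4, prod = 8
After iteration 3: j = 6, prod = 48
After iteration 4: j = 8, prod = 384
Loop ends.

Final answer: 384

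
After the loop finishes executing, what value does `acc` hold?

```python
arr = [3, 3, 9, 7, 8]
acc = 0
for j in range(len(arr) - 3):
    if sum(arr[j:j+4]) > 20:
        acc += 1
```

Let's trace through this code step by step.

Initialize: arr = [3, 3, 9, 7, 8]
Initialize: acc = 0
Entering loop: for j in range(len(arr) - 3):
After iteration 1: j = 0, acc = 1
After iteration 2: j = 1, acc = 2
Loop ends.

Final answer: 2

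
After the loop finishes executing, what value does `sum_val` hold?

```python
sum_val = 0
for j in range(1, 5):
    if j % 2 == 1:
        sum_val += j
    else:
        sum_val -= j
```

Let's trace through this code step by step.

Initialize: sum_val = 0
Entering loop: for j in range(1, 5):
After iteration 1: j = 1, sum_val = 1
After iteration 2: j = 2, sum_val = -1
After iteration 3: j = 3, sum_val = 2
After iteration 4: j = 4, sum_val = -2
Loop ends.

Final answer: -2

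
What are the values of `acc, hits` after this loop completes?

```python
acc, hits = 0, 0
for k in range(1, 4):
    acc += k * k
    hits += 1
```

Let's trace through this code step by step.

Initialize: acc = 0
Initialize: hits = 0
Entering loop: for k in range(1, 4):
After iteration 1: k = 1, acc = 1, hits = 1
After iteration 2: k = 2, acc = 5, hits = 2
After iteration 3: k = 3, acc = 14, hits = 3
Loop ends.

Final answer: 14, 3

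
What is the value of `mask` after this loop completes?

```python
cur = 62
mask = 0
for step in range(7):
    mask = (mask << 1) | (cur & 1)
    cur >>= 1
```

Let's trace through this code step by step.

Initialize: cur = 62
Initialize: mask = 0
Entering loop: for step in range(7):
After iteration 1: step = 0, cur = 31, mask = 0
After iteration 2: step = 1, cur = 15, mask = 1
After iteration 3: step = 2, cur = 7, mask = 3
After iteration 4: step = 3, cur = 3, mask = 7
After iteration 5: step = 4, cur = 1, mask = 15
After iteration 6: step = 5, cur = 0, mask = 31
After iteration 7: step = 6, cur = 0, mask = 62
Loop ends.

Final answer: 62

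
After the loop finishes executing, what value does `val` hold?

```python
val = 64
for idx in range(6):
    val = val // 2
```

Let's trace through this code step by step.

Initialize: val = 64
Entering loop: for idx in range(6):
After iteration 1: idx = 0, val = 32
After iteration 2: idx = 1, val = 16
After iteration 3: idx = 2, val = 8
After iteration 4: idx = 3, val = 4
After iteration 5: idx = 4, val = 2
After iteration 6: idx = 5, val = 1
Loop ends.

Final answer: 1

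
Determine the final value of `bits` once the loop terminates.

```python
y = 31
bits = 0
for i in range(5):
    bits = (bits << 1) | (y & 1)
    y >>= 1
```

Let's trace through this code step by step.

Initialize: y = 31
Initialize: bits = 0
Entering loop: for i in range(5):
After iteration 1: i = 0, y = 15, bits = 1
After iteration 2: i = 1, y = 7, bits = 3
After iteration 3: i = 2, y = 3, bits = 7
After iteration 4: i = 3, y = 1, bits = 15
After iteration 5: i = 4, y = 0, bits = 31
Loop ends.

Final answer: 31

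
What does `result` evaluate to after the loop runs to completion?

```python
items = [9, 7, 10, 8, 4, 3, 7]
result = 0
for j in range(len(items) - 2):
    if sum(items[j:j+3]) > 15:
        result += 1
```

Let's trace through this code step by step.

Initialize: items = [9, 7, 10, 8, 4, 3, 7]
Initialize: result = 0
Entering loop: for j in range(len(items) - 2):
After iteration 1: j = 0, result = 1
After iteration 2: j = 1, result = 2
After iteration 3: j = 2, result = 3
After iteration 4: j = 3, result = 3
After iteration 5: j = 4, result = 3
Loop ends.

Final answer: 3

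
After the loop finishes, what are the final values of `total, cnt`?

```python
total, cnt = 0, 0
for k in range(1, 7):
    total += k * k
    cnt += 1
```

Let's trace through this code step by step.

Initialize: total = 0
Initialize: cnt = 0
Entering loop: for k in range(1, 7):
After iteration 1: k = 1, total = 1, cnt = 1
After iteration 2: k = 2, total = 5, cnt = 2
After iteration 3: k = 3, total = 14, cnt = 3
After iteration 4: k = 4, total = 30, cnt = 4
After iteration 5: k = 5, total = 55, cnt = 5
After iteration 6: k = 6, total = 91, cnt = 6
Loop ends.

Final answer: 91, 6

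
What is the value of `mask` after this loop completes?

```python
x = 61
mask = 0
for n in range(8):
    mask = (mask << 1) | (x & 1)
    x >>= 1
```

Let's trace through this code step by step.

Initialize: x = 61
Initialize: mask = 0
Entering loop: for n in range(8):
After iteration 1: n = 0, x = 30, mask = 1
After iteration 2: n = 1, x = 15, mask = 2
After iteration 3: n = 2, x = 7, mask = 5
After iteration 4: n = 3, x = 3, mask = 11
After iteration 5: n = 4, x = 1, mask = 23
After iteration 6: n = 5, x = 0, mask = 47
After iteration 7: n = 6, x = 0, mask = 94
After iteration 8: n = 7, x = 0, mask = 188
Loop ends.

Final answer: 188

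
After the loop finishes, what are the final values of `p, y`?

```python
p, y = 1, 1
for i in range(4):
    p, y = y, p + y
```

Let's trace through this code step by step.

Initialize: p = 1
Initialize: y = 1
Entering loop: for i in range(4):
After iteration 1: i = 0, p = 1, y = 2
After iteration 2: i = 1, p = 2, y = 3
After iteration 3: i = 2, p = 3, y = 5
After iteration 4: i = 3, p = 5, y = 8
Loop ends.

Final answer: 5, 8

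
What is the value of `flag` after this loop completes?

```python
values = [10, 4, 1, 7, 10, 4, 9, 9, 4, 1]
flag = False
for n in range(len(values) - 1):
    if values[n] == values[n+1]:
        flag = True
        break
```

Let's trace through this code step by step.

Initialize: values = [10, 4, 1, 7, 10, 4, 9, 9, 4, 1]
Initialize: flag = False
Entering loop: for n in range(len(values) - 1):
After iteration 1: n = 0, flag = False
After iteration 2: n = 1, flag = False
After iteration 3: n = 2, flag = False
After iteration 4: n = 3, flag = False
After iteration 5: n = 4, flag = False
After iteration 6: n = 5, flag = False
After iteration 7: n = 6, flag = True
Loop ends.

Final answer: True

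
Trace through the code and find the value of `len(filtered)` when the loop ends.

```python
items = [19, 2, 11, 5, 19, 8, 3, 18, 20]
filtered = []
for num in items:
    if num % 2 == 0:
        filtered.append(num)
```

Let's trace through this code step by step.

Initialize: items = [19, 2, 11, 5, 19, 8, 3, 18, 20]
Initialize: filtered = []
Entering loop: for num in items:
After iteration 1: num = 19, filtered = []
After iteration 2: num = 2, filtered = [2]
After iteration 3: num = 11, filtered = [2]
After iteration 4: num = 5, filtered = [2]
After iteration 5: num = 19, filtered = [2]
After iteration 6: num = 8, filtered = [2, 8]
After iteration 7: num = 3, filtered = [2, 8]
After iteration 8: num = 18, filtered = [2, 8, 18]
After iteration 9: num = 20, filtered = [2, 8, 18, 20]
Loop ends.
len(filtered) = 4

Final answer: 4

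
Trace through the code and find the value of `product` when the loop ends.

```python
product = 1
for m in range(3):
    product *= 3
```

Let's trace through this code step by step.

Initialize: product = 1
Entering loop: for m in range(3):
After iteration 1: m = 0, product = 3
After iteration 2: m = 1, product = 9
After iteration 3: m = 2, product = 27
Loop ends.

Final answer: 27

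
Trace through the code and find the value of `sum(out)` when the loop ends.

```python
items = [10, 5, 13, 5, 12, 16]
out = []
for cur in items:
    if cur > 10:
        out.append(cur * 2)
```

Let's trace through this code step by step.

Initialize: items = [10, 5, 13, 5, 12, 16]
Initialize: out = []
Entering loop: for cur in items:
After iteration 1: cur = 10, out = []
After iteration 2: cur = 5, out = []
After iteration 3: cur = 13, out = [26]
After iteration 4: cur = 5, out = [26]
After iteration 5: cur = 12, out = [26, 24]
After iteration 6: cur = 16, out = [26, 24, 32]
Loop ends.
sum(out) = 82

Final answer: 82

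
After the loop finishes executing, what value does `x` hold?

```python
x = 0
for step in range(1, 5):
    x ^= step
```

Let's trace through this code step by step.

Initialize: x = 0
Entering loop: for step in range(1, 5):
After iteration 1: step = 1, x = 1
After iteration 2: step = 2, x = 3
After iteration 3: step = 3, x = 0
After iteration 4: step = 4, x = 4
Loop ends.

Final answer: 4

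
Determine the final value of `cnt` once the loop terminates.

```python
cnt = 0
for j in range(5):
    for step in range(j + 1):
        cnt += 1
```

Let's trace through this code step by step.

Initialize: cnt = 0
Entering loop: for j in range(5):
After iteration 1: j = 0, cnt = 1, step = 0
After iteration 2: j = 1, cnt = 3, step = 1
After iteration 3: j = 2, cnt = 6, step = 2
After iteration 4: j = 3, cnt = 10, step = 3
After iteration 5: j = 4, cnt = 15, step = 4
Loop ends.

Final answer: 15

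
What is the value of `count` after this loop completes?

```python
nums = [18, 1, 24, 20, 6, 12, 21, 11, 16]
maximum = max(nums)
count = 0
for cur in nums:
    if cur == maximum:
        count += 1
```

Let's trace through this code step by step.

Initialize: nums = [18, 1, 24, 20, 6, 12, 21, 11, 16]
Initialize: maximum = 24
Initialize: count = 0
Entering loop: for cur in nums:
After iteration 1: cur = 18, count = 0
After iteration 2: cur = 1, count = 0
After iteration 3: cur = 24, count = 1
After iteration 4: cur = 20, count = 1
After iteration 5: cur = 6, count = 1
After iteration 6: cur = 12, count = 1
After iteration 7: cur = 21, count = 1
After iteration 8: cur = 11, count = 1
After iteration 9: cur = 16, count = 1
Loop ends.

Final answer: 1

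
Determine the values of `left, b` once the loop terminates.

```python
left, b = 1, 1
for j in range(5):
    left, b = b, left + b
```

Let's trace through this code step by step.

Initialize: left = 1
Initialize: b = 1
Entering loop: for j in range(5):
After iteration 1: j = 0, left = 1, b = 2
After iteration 2: j = 1, left = 2, b = 3
After iteration 3: j = 2, left = 3, b = 5
After iteration 4: j = 3, left = 5, b = 8
After iteration 5: j = 4, left = 8, b = 13
Loop ends.

Final answer: 8, 13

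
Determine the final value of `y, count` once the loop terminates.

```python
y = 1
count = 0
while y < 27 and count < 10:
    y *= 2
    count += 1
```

Let's trace through this code step by step.

Initialize: y = 1
Initialize: count = 0
Entering loop: while y < 27 and count < 10:
After iteration 1: y = 2, count = 1
After iteration 2: y = 4, count = 2
After iteration 3: y = 8, count = 3
After iteration 4: y = 16, count = 4
After iteration 5: y = 32, count = 5
Loop ends.

Final answer: 32, 5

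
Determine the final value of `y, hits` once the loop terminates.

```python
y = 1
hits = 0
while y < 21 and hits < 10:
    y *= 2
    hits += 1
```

Let's trace through this code step by step.

Initialize: y = 1
Initialize: hits = 0
Entering loop: while y < 21 and hits < 10:
After iteration 1: y = 2, hits = 1
After iteration 2: y = 4, hits = 2
After iteration 3: y = 8, hits = 3
After iteration 4: y = 16, hits = 4
After iteration 5: y = 32, hits = 5
Loop ends.

Final answer: 32, 5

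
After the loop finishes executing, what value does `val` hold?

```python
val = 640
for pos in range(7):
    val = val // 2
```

Let's trace through this code step by step.

Initialize: val = 640
Entering loop: for pos in range(7):
After iteration 1: pos = 0, val = 320
After iteration 2: pos = 1, val = 160
After iteration 3: pos = 2, val = 80
After iteration 4: pos = 3, val = 40
After iteration 5: pos = 4, val = 20
After iteration 6: pos = 5, val = 10
After iteration 7: pos = 6, val = 5
Loop ends.

Final answer: 5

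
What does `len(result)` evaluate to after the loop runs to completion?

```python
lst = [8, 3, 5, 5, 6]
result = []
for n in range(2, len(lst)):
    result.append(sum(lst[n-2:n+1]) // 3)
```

Let's trace through this code step by step.

Initialize: lst = [8, 3, 5, 5, 6]
Initialize: result = []
Entering loop: for n in range(2, len(lst)):
After iteration 1: n = 2, result = [5]
After iteration 2: n = 3, result = [5, 4]
After iteration 3: n = 4, result = [5, 4, 5]
Loop ends.
len(result) = 3

Final answer: 3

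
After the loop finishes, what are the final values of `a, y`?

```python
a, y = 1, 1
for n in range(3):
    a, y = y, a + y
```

Let's trace through this code step by step.

Initialize: a = 1
Initialize: y = 1
Entering loop: for n in range(3):
After iteration 1: n = 0, a = 1, y = 2
After iteration 2: n = 1, a = 2, y = 3
After iteration 3: n = 2, a = 3, y = 5
Loop ends.

Final answer: 3, 5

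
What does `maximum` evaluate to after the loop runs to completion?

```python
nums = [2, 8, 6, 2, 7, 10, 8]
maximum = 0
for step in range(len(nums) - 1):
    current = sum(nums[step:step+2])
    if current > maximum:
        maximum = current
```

Let's trace through this code step by step.

Initialize: nums = [2, 8, 6, 2, 7, 10, 8]
Initialize: maximum = 0
Entering loop: for step in range(len(nums) - 1):
After iteration 1: step = 0, maximum = 10, current = 10
After iteration 2: step = 1, maximum = 14, current = 14
After iteration 3: step = 2, maximum = 14, current = 8
After iteration 4: step = 3, maximum = 14, current = 9
After iteration 5: step = 4, maximum = 17, current = 17
After iteration 6: step = 5, maximum = 18, current = 18
Loop ends.

Final answer: 18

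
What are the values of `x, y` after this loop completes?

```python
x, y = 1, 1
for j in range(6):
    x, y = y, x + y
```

Let's trace through this code step by step.

Initialize: x = 1
Initialize: y = 1
Entering loop: for j in range(6):
After iteration 1: j = 0, x = 1, y = 2
After iteration 2: j = 1, x = 2, y = 3
After iteration 3: j = 2, x = 3, y = 5
After iteration 4: j = 3, x = 5, y = 8
After iteration 5: j = 4, x = 8, y = 13
After iteration 6: j = 5, x = 13, y = 21
Loop ends.

Final answer: 13, 21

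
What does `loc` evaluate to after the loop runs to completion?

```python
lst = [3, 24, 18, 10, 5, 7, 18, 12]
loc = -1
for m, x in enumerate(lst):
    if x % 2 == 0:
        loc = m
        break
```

Let's trace through this code step by step.

Initialize: lst = [3, 24, 18, 10, 5, 7, 18, 12]
Initialize: loc = -1
Entering loop: for m, x in enumerate(lst):
After iteration 1: m = 0, x = 3, loc = -1
After iteration 2: m = 1, x = 24, loc = 1
Loop ends.

Final answer: 1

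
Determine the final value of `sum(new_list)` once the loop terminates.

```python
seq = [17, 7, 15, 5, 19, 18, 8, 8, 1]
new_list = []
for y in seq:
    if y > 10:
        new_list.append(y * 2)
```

Let's trace through this code step by step.

Initialize: seq = [17, 7, 15, 5, 19, 18, 8, 8, 1]
Initialize: new_list = []
Entering loop: for y in seq:
After iteration 1: y = 17, new_list = [34]
After iteration 2: y = 7, new_list = [34]
After iteration 3: y = 15, new_list = [34, 30]
After iteration 4: y = 5, new_list = [34, 30]
After iteration 5: y = 19, new_list = [34, 30, 38]
After iteration 6: y = 18, new_list = [34, 30, 38, 36]
After iteration 7: y = 8, new_list = [34, 30, 38, 36]
After iteration 8: y = 8, new_list = [34, 30, 38, 36]
After iteration 9: y = 1, new_list = [34, 30, 38, 36]
Loop ends.
sum(new_list) = 138

Final answer: 138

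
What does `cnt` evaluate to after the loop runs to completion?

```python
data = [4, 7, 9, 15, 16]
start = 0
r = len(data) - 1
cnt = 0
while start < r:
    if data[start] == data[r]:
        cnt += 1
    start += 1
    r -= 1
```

Let's trace through this code step by step.

Initialize: data = [4, 7, 9, 15, 16]
Initialize: start = 0
Initialize: r = 4
Initialize: cnt = 0
Entering loop: while start < r:
After iteration 1: start = 1, r = 3, cnt = 0
After iteration 2: start = 2, r = 2, cnt = 0
Loop ends.

Final answer: 0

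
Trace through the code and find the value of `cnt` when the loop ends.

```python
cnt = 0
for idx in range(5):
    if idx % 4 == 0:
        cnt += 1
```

Let's trace through this code step by step.

Initialize: cnt = 0
Entering loop: for idx in range(5):
After iteration 1: idx = 0, cnt = 1
After iteration 2: idx = 1, cnt = 1
After iteration 3: idx = 2, cnt = 1
After iteration 4: idx = 3, cnt = 1
After iteration 5: idx = 4, cnt = 2
Loop ends.

Final answer: 2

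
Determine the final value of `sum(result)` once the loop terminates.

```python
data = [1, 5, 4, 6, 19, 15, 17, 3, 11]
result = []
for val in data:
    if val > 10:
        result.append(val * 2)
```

Let's trace through this code step by step.

Initialize: data = [1, 5, 4, 6, 19, 15, 17, 3, 11]
Initialize: result = []
Entering loop: for val in data:
After iteration 1: val = 1, result = []
After iteration 2: val = 5, result = []
After iteration 3: val = 4, result = []
After iteration 4: val = 6, result = []
After iteration 5: val = 19, result = [38]
After iteration 6: val = 15, result = [38, 30]
After iteration 7: val = 17, result = [38, 30, 34]
After iteration 8: val = 3, result = [38, 30, 34]
After iteration 9: val = 11, result = [38, 30, 34, 22]
Loop ends.
sum(result) = 124

Final answer: 124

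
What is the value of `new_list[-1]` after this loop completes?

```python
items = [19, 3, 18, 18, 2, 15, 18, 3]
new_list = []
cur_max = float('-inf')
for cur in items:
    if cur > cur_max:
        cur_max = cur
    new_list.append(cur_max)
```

Let's trace through this code step by step.

Initialize: items = [19, 3, 18, 18, 2, 15, 18, 3]
Initialize: new_list = []
Initialize: cur_max = -inf
Entering loop: for cur in items:
After iteration 1: cur = 19, new_list = [19], cur_max = 19
After iteration 2: cur = 3, new_list = [19, 19], cur_max = 19
After iteration 3: cur = 18, new_list = [19, 19, 19], cur_max = 19
After iteration 4: cur = 18, new_list = [19, 19, 19, 19], cur_max = 19
After iteration 5: cur = 2, new_list = [19, 19, 19, 19, 19], cur_max = 19
After iteration 6: cur = 15, new_list = [19, 19, 19, 19, 19, 19], cur_max = 19
After iteration 7: cur = 18, new_list = [19, 19, 19, 19, 19, 19, 19], cur_max = 19
After iteration 8: cur = 3, new_list = [19, 19, 19, 19, 19, 19, 19, 19], cur_max = 19
Loop ends.
new_list[-1] = 19

Final answer: 19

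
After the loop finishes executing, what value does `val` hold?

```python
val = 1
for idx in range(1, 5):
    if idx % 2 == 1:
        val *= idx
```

Let's trace through this code step by step.

Initialize: val = 1
Entering loop: for idx in range(1, 5):
After iteration 1: idx = 1, val = 1
After iteration 2: idx = 2, val = 1
After iteration 3: idx = 3, val = 3
After iteration 4: idx = 4, val = 3
Loop ends.

Final answer: 3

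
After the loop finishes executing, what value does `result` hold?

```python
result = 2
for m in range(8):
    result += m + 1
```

Let's trace through this code step by step.

Initialize: result = 2
Entering loop: for m in range(8):
After iteration 1: m = 0, result = 3
After iteration 2: m = 1, result = 5
After iteration 3: m = 2, result = 8
After iteration 4: m = 3, result = 12
After iteration 5: m = 4, result = 17
After iteration 6: m = 5, result = 23
After iteration 7: m = 6, result = 30
After iteration 8: m = 7, result = 38
Loop ends.

Final answer: 38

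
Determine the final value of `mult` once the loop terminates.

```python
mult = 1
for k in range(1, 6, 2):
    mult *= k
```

Let's trace through this code step by step.

Initialize: mult = 1
Entering loop: for k in range(1, 6, 2):
After iteration 1: k = 1, mult = 1
After iteration 2: k = 3, mult = 3
After iteration 3: k = 5, mult = 15
Loop ends.

Final answer: 15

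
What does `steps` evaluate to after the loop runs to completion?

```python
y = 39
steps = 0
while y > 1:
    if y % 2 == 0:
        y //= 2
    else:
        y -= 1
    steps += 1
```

Let's trace through this code step by step.

Initialize: y = 39
Initialize: steps = 0
Entering loop: while y > 1:
After iteration 1: y = 38, steps = 1
After iteration 2: y = 19, steps = 2
After iteration 3: y = 18, steps = 3
After iteration 4: y = 9, steps = 4
After iteration 5: y = 8, steps = 5
After iteration 6: y = 4, steps = 6
After iteration 7: y = 2, steps = 7
After iteration 8: y = 1, steps = 8
Loop ends.

Final answer: 8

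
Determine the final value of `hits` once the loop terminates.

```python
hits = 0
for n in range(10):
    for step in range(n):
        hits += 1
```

Let's trace through this code step by step.

Initialize: hits = 0
Entering loop: for n in range(10):
After iteration 1: n = 0, hits = 0
After iteration 2: n = 1, hits = 1, step = 0
After iteration 3: n = 2, hits = 3, step = 1
After iteration 4: n = 3, hits = 6, step = 2
After iteration 5: n = 4, hits = 10, step = 3
After iteration 6: n = 5, hits = 15, step = 4
After iteration 7: n = 6, hits = 21, step = 5
After iteration 8: n = 7, hits = 28, step = 6
After iteration 9: n = 8, hits = 36, step = 7
After iteration 10: n = 9, hits = 45, step = 8
Loop ends.

Final answer: 45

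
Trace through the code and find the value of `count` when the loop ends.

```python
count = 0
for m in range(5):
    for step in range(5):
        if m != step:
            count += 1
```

Let's trace through this code step by step.

Initialize: count = 0
Entering loop: for m in range(5):
After iteration 1: m = 0, count = 4
After iteration 2: m = 1, count = 8
After iteration 3: m = 2, count = 12
After iteration 4: m = 3, count = 16
After iteration 5: m = 4, count = 20
Loop ends.

Final answer: 20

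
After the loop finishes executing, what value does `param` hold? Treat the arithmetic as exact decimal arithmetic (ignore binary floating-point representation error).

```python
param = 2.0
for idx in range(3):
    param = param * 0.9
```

Let's trace through this code step by step.

Initialize: param = 2.0
Entering loop: for idx in range(3):
After iteration 1: idx = 0, param = 1.8
After iteration 2: idx = 1, param = 1.62
After iteration 3: idx = 2, param = 1.458
Loop ends.

Final answer: 1.458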